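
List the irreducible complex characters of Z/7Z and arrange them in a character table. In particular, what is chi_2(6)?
Character table of Z/7Z (irreps indexed chi_0,...,chi_6 with chi_k(m) = zeta_7^(k*m), zeta_7 = exp(2*pi*i/7)):
  irrep \ class  {0} (size 1)  {1} (size 1)    {2} (size 1)    {3} (size 1)    {4} (size 1)    {5} (size 1)    {6} (size 1)  
  chi_0          1             1               1               1               1               1               1             
  chi_1          1             exp(2*I*pi/7)   exp(4*I*pi/7)   exp(6*I*pi/7)   exp(-6*I*pi/7)  exp(-4*I*pi/7)  exp(-2*I*pi/7)
  chi_2          1             exp(4*I*pi/7)   exp(-6*I*pi/7)  exp(-2*I*pi/7)  exp(2*I*pi/7)   exp(6*I*pi/7)   exp(-4*I*pi/7)
  chi_3          1             exp(6*I*pi/7)   exp(-2*I*pi/7)  exp(4*I*pi/7)   exp(-4*I*pi/7)  exp(2*I*pi/7)   exp(-6*I*pi/7)
  chi_4          1             exp(-6*I*pi/7)  exp(2*I*pi/7)   exp(-4*I*pi/7)  exp(4*I*pi/7)   exp(-2*I*pi/7)  exp(6*I*pi/7) 
  chi_5          1             exp(-4*I*pi/7)  exp(6*I*pi/7)   exp(2*I*pi/7)   exp(-2*I*pi/7)  exp(-6*I*pi/7)  exp(4*I*pi/7) 
  chi_6          1             exp(-2*I*pi/7)  exp(-4*I*pi/7)  exp(-6*I*pi/7)  exp(6*I*pi/7)   exp(4*I*pi/7)   exp(2*I*pi/7) 

Spot check: chi_2(6) = zeta_7^(2*6) = zeta_7^12 = exp(-4*I*pi/7).

Why: Z/7Z is abelian, so all 7 irreducible complex representations are 1-dimensional. They are given by chi_k(m) = zeta_7^(k*m) for k = 0,...,6. Row orthogonality: sum_m chi_k(m) conj(chi_l(m)) = 7 * [k = l].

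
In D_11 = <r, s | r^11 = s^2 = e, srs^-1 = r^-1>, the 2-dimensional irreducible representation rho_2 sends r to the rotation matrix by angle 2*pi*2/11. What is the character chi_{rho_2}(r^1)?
chi_{rho_2}(r^1) = 2*cos(2*pi*2*1/11) = 2*cos(4*pi/11)

Argument: rho_2(r^1) is rotation by angle 2*pi*2*1/11, whose trace is 2*cos(2*pi*2*1/11) = 2*cos(4*pi/11).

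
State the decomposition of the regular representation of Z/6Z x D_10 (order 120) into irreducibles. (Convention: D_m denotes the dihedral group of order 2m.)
Each irreducible V_i of dimension d_i appears with multiplicity d_i, i.e. rho_reg = (direct sum over all irreducibles V_i) d_i V_i. The irreducible dimensions for Z/6Z x D_10 are 1, 1, 1, 1, 1, 1, 1, 1, 1, 1, 1, 1, 1, 1, 1, 1, 1, 1, 1, 1, 1, 1, 1, 1, 2, 2, 2, 2, 2, 2, 2, 2, 2, 2, 2, 2, 2, 2, 2, 2, 2, 2, 2, 2, 2, 2, 2, 2: 24 irreducibles of dimension 1, each with multiplicity 1; 24 irreducibles of dimension 2, each with multiplicity 2. Total dimension 24*1*1 + 24*2*2 = 120 = |G|.

Proof sketch: General theorem: in the regular representation of a finite group G, each irreducible appears with multiplicity equal to its dimension. Check: dim(rho_reg) = sum d_i^2 = 1 + 1 + 1 + 1 + 1 + 1 + 1 + 1 + 1 + 1 + 1 + 1 + 1 + 1 + 1 + 1 + 1 + 1 + 1 + 1 + 1 + 1 + 1 + 1 + 4 + 4 + 4 + 4 + 4 + 4 + 4 + 4 + 4 + 4 + 4 + 4 + 4 + 4 + 4 + 4 + 4 + 4 + 4 + 4 + 4 + 4 + 4 + 4 = 120 = |G|.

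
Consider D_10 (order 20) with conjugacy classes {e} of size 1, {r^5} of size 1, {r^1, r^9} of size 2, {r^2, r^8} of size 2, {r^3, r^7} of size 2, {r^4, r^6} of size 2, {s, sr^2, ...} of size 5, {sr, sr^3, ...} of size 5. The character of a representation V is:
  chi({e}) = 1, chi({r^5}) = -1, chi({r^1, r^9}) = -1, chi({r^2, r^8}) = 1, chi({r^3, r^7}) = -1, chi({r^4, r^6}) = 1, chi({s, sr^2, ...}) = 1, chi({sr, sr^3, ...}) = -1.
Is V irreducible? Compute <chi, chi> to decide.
Irreducible: <chi, chi> = 1.

Derivation: <chi, chi> = (1/|G|) sum_C |C| * |chi(C)|^2 = (1/20)[1*|1|^2 + 1*|-1|^2 + 2*|-1|^2 + 2*|1|^2 + 2*|-1|^2 + 2*|1|^2 + 5*|1|^2 + 5*|-1|^2]
  = (1/20)[(1) + (1) + (2) + (2) + (2) + (2) + (5) + (5)] = 20/20 = 1.
A character is irreducible iff <chi, chi> = 1, so this representation is irreducible.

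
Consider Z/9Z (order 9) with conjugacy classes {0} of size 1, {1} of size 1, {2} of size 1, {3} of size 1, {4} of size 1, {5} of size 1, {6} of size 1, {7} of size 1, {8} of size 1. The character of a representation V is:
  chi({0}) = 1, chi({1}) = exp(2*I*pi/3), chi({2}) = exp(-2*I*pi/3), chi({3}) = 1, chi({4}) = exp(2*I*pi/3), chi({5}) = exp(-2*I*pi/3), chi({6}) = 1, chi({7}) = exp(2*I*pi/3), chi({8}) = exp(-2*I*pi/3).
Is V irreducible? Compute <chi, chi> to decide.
Irreducible: <chi, chi> = 1.

<chi, chi> = (1/|G|) sum_C |C| * |chi(C)|^2 = (1/9)[1*|1|^2 + 1*|exp(2*I*pi/3)|^2 + 1*|exp(-2*I*pi/3)|^2 + 1*|1|^2 + 1*|exp(2*I*pi/3)|^2 + 1*|exp(-2*I*pi/3)|^2 + 1*|1|^2 + 1*|exp(2*I*pi/3)|^2 + 1*|exp(-2*I*pi/3)|^2]
  = (1/9)[(1) + (1) + (1) + (1) + (1) + (1) + (1) + (1) + (1)] = 9/9 = 1.
(Exp terms are combined using exp(i*s)*conj(exp(i*t)) = exp(i*(s-t)), and sums of them are collapsed using the identity that for every m > 1 the m distinct m-th roots of unity sum to 0, e.g. 1 + exp(2*I*pi/3) + exp(-2*I*pi/3) = 0.)
A character is irreducible iff <chi, chi> = 1, so this representation is irreducible.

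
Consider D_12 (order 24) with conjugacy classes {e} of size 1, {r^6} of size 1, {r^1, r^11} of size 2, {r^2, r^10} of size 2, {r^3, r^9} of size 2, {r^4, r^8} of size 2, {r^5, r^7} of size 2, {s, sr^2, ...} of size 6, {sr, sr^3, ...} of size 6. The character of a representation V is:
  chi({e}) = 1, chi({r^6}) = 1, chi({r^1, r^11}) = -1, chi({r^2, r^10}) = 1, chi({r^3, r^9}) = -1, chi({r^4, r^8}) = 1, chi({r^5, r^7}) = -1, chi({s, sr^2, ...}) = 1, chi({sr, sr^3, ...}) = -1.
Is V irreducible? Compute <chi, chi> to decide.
Irreducible: <chi, chi> = 1.

Solution. <chi, chi> = (1/|G|) sum_C |C| * |chi(C)|^2 = (1/24)[1*|1|^2 + 1*|1|^2 + 2*|-1|^2 + 2*|1|^2 + 2*|-1|^2 + 2*|1|^2 + 2*|-1|^2 + 6*|1|^2 + 6*|-1|^2]
  = (1/24)[(1) + (1) + (2) + (2) + (2) + (2) + (2) + (6) + (6)] = 24/24 = 1.
A character is irreducible iff <chi, chi> = 1, so this representation is irreducible.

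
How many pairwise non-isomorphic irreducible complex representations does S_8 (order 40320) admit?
22

Derivation: The number of irreducible complex representations of a finite group equals its number of conjugacy classes. Conjugacy classes in S_8 correspond to cycle types, i.e. partitions of 8; there are p(8) = 22 of them, so S_8 (order 40320) has exactly 22 irreducible complex representations.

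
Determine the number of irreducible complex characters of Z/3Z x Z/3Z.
9

Derivation: The number of irreducible complex representations of a finite group equals its number of conjugacy classes. Z/3Z x Z/3Z is abelian of order 9, so every element is its own conjugacy class: 9 classes, so Z/3Z x Z/3Z (order 9) has exactly 9 irreducible complex representations.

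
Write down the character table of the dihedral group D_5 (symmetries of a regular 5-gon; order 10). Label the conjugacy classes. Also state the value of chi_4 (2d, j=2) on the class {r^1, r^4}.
Conjugacy classes: {e} of size 1, {r^1, r^4} of size 2, {r^2, r^3} of size 2, {s, sr, ..., sr^4} of size 5.
Character table:
  irrep \ class              {e} (size 1)  {r^1, r^4} (size 2)  {r^2, r^3} (size 2)  {s, sr, ..., sr^4} (size 5)
  chi_1 (triv)               1             1                    1                    1                          
  chi_2 (sign: r->1, s->-1)  1             1                    1                    -1                         
  chi_3 (2d, j=1)            2             -1/2 + sqrt(5)/2     -sqrt(5)/2 - 1/2     0                          
  chi_4 (2d, j=2)            2             -sqrt(5)/2 - 1/2     -1/2 + sqrt(5)/2     0                          

Spot check: chi_4 (2d, j=2) on {r^1, r^4} = -sqrt(5)/2 - 1/2.

Why: D_5 has order 2*5 = 10 with 4 conjugacy classes, hence 4 irreducibles. Sum of squared dims 1 + 1 + 4 + 4 = 10 = |G|. Linear characters come from the abelianisation; the 2-dimensional irreps have character r^k -> 2*cos(2*pi*j*k/5), reflections -> 0.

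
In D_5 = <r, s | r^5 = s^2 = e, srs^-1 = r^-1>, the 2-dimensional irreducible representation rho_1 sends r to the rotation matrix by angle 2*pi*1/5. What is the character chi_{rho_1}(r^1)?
chi_{rho_1}(r^1) = 2*cos(2*pi*1*1/5) = -1/2 + sqrt(5)/2

Details: rho_1(r^1) is rotation by angle 2*pi*1*1/5, whose trace is 2*cos(2*pi*1*1/5) = -1/2 + sqrt(5)/2.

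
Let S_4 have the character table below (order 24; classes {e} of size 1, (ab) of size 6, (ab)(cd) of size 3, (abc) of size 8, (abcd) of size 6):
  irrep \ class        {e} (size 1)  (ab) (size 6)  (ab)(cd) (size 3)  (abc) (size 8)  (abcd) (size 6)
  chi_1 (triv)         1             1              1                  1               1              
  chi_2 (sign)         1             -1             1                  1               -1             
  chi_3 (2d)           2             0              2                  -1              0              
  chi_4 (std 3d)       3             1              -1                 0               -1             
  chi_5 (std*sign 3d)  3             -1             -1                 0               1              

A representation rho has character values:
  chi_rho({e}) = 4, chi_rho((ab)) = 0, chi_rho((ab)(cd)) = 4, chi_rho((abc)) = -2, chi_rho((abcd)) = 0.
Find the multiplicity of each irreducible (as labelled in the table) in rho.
Multiplicities: chi_1: 0, chi_2: 0, chi_3: 2, chi_4: 0, chi_5: 0.

Use <chi_rho, chi> = (1/|G|) sum_C |C| * chi_rho(C) * conj(chi(C)) with |G| = 24 for each irreducible chi in the table:
  <chi_rho, chi_1> = (1/24)[1*(4)*conj(1) + 6*(0)*conj(1) + 3*(4)*conj(1) + 8*(-2)*conj(1) + 6*(0)*conj(1)]
      = (1/24)[(4) + (0) + (12) + (-16) + (0)] = 0/24 = 0
  <chi_rho, chi_2> = (1/24)[1*(4)*conj(1) + 6*(0)*conj(-1) + 3*(4)*conj(1) + 8*(-2)*conj(1) + 6*(0)*conj(-1)]
      = (1/24)[(4) + (0) + (12) + (-16) + (0)] = 0/24 = 0
  <chi_rho, chi_3> = (1/24)[1*(4)*conj(2) + 6*(0)*conj(0) + 3*(4)*conj(2) + 8*(-2)*conj(-1) + 6*(0)*conj(0)]
      = (1/24)[(8) + (0) + (24) + (16) + (0)] = 48/24 = 2
  <chi_rho, chi_4> = (1/24)[1*(4)*conj(3) + 6*(0)*conj(1) + 3*(4)*conj(-1) + 8*(-2)*conj(0) + 6*(0)*conj(-1)]
      = (1/24)[(12) + (0) + (-12) + (0) + (0)] = 0/24 = 0
  <chi_rho, chi_5> = (1/24)[1*(4)*conj(3) + 6*(0)*conj(-1) + 3*(4)*conj(-1) + 8*(-2)*conj(0) + 6*(0)*conj(1)]
      = (1/24)[(12) + (0) + (-12) + (0) + (0)] = 0/24 = 0
Dimension check: dim(rho) = sum (mult * dim) = 0*1 + 0*1 + 2*2 + 0*3 + 0*3 = 4 = chi_rho(e) = 4.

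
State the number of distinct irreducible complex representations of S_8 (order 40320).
22

Justification: The number of irreducible complex representations of a finite group equals its number of conjugacy classes. Conjugacy classes in S_8 correspond to cycle types, i.e. partitions of 8; there are p(8) = 22 of them, so S_8 (order 40320) has exactly 22 irreducible complex representations.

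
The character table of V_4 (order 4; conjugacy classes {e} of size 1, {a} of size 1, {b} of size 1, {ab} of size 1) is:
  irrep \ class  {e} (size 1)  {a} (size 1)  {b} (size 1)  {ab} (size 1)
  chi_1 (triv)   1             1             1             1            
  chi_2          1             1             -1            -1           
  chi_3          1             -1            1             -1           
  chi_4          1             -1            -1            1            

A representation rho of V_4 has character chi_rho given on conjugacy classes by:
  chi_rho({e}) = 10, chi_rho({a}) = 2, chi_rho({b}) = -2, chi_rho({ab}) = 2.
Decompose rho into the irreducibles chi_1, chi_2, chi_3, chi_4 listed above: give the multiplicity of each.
Multiplicities: chi_1: 3, chi_2: 3, chi_3: 1, chi_4: 3.

Working: Use <chi_rho, chi> = (1/|G|) sum_C |C| * chi_rho(C) * conj(chi(C)) with |G| = 4 for each irreducible chi in the table:
  <chi_rho, chi_1> = (1/4)[1*(10)*conj(1) + 1*(2)*conj(1) + 1*(-2)*conj(1) + 1*(2)*conj(1)]
      = (1/4)[(10) + (2) + (-2) + (2)] = 12/4 = 3
  <chi_rho, chi_2> = (1/4)[1*(10)*conj(1) + 1*(2)*conj(1) + 1*(-2)*conj(-1) + 1*(2)*conj(-1)]
      = (1/4)[(10) + (2) + (2) + (-2)] = 12/4 = 3
  <chi_rho, chi_3> = (1/4)[1*(10)*conj(1) + 1*(2)*conj(-1) + 1*(-2)*conj(1) + 1*(2)*conj(-1)]
      = (1/4)[(10) + (-2) + (-2) + (-2)] = 4/4 = 1
  <chi_rho, chi_4> = (1/4)[1*(10)*conj(1) + 1*(2)*conj(-1) + 1*(-2)*conj(-1) + 1*(2)*conj(1)]
      = (1/4)[(10) + (-2) + (2) + (2)] = 12/4 = 3
Dimension check: dim(rho) = sum (mult * dim) = 3*1 + 3*1 + 1*1 + 3*1 = 10 = chi_rho(e) = 10.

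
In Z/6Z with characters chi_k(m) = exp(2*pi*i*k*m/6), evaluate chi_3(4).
chi_3(4) = zeta_6^12 = 1

Working: chi_3(4) = zeta_6^(3*4) = zeta_6^12. Since zeta_6^6 = 1, this equals zeta_6^0 = exp(2*pi*i*0/6) = 1.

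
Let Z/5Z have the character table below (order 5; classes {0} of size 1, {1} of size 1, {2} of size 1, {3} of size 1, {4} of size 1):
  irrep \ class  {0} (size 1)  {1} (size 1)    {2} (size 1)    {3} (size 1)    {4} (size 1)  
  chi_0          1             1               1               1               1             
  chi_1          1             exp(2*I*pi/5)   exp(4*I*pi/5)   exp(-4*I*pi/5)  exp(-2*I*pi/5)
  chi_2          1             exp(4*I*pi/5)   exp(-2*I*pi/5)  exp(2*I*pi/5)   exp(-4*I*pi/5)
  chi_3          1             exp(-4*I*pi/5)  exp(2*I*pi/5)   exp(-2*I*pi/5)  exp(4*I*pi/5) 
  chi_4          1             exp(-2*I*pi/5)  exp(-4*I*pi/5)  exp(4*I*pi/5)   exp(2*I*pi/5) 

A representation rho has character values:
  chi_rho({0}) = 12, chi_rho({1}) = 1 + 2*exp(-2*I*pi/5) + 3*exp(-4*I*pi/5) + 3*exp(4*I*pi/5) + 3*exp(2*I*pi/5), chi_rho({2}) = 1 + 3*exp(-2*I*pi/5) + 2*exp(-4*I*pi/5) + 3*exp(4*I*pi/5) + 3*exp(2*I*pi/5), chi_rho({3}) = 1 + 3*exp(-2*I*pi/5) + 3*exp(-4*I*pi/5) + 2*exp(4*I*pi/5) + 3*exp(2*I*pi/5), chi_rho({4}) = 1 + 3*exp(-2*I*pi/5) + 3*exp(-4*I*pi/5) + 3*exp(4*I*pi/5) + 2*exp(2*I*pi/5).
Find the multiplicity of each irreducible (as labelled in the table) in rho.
Multiplicities: chi_0: 1, chi_1: 3, chi_2: 3, chi_3: 3, chi_4: 2.

Reasoning: Use <chi_rho, chi> = (1/|G|) sum_C |C| * chi_rho(C) * conj(chi(C)) with |G| = 5 for each irreducible chi in the table:
  <chi_rho, chi_0> = (1/5)[1*(12)*conj(1) + 1*(1 + 2*exp(-2*I*pi/5) + 3*exp(-4*I*pi/5) + 3*exp(4*I*pi/5) + 3*exp(2*I*pi/5))*conj(1) + 1*(1 + 3*exp(-2*I*pi/5) + 2*exp(-4*I*pi/5) + 3*exp(4*I*pi/5) + 3*exp(2*I*pi/5))*conj(1) + 1*(1 + 3*exp(-2*I*pi/5) + 3*exp(-4*I*pi/5) + 2*exp(4*I*pi/5) + 3*exp(2*I*pi/5))*conj(1) + 1*(1 + 3*exp(-2*I*pi/5) + 3*exp(-4*I*pi/5) + 3*exp(4*I*pi/5) + 2*exp(2*I*pi/5))*conj(1)]
      = (1/5)[(12) + (1 + 2*exp(-2*I*pi/5) + 3*exp(-4*I*pi/5) + 3*exp(4*I*pi/5) + 3*exp(2*I*pi/5)) + (1 + 3*exp(-2*I*pi/5) + 2*exp(-4*I*pi/5) + 3*exp(4*I*pi/5) + 3*exp(2*I*pi/5)) + (1 + 3*exp(-2*I*pi/5) + 3*exp(-4*I*pi/5) + 2*exp(4*I*pi/5) + 3*exp(2*I*pi/5)) + (1 + 3*exp(-2*I*pi/5) + 3*exp(-4*I*pi/5) + 3*exp(4*I*pi/5) + 2*exp(2*I*pi/5))] = 5/5 = 1
  <chi_rho, chi_1> = (1/5)[1*(12)*conj(1) + 1*(1 + 2*exp(-2*I*pi/5) + 3*exp(-4*I*pi/5) + 3*exp(4*I*pi/5) + 3*exp(2*I*pi/5))*conj(exp(2*I*pi/5)) + 1*(1 + 3*exp(-2*I*pi/5) + 2*exp(-4*I*pi/5) + 3*exp(4*I*pi/5) + 3*exp(2*I*pi/5))*conj(exp(4*I*pi/5)) + 1*(1 + 3*exp(-2*I*pi/5) + 3*exp(-4*I*pi/5) + 2*exp(4*I*pi/5) + 3*exp(2*I*pi/5))*conj(exp(-4*I*pi/5)) + 1*(1 + 3*exp(-2*I*pi/5) + 3*exp(-4*I*pi/5) + 3*exp(4*I*pi/5) + 2*exp(2*I*pi/5))*conj(exp(-2*I*pi/5))]
      = (1/5)[(12) + (3 + 2*exp(-4*I*pi/5) + exp(-2*I*pi/5) + 3*exp(4*I*pi/5) + 3*exp(2*I*pi/5)) + (3 + 3*exp(-2*I*pi/5) + exp(-4*I*pi/5) + 3*exp(4*I*pi/5) + 2*exp(2*I*pi/5)) + (3 + 2*exp(-2*I*pi/5) + 3*exp(-4*I*pi/5) + exp(4*I*pi/5) + 3*exp(2*I*pi/5)) + (3 + 3*exp(-2*I*pi/5) + 3*exp(-4*I*pi/5) + exp(2*I*pi/5) + 2*exp(4*I*pi/5))] = 15/5 = 3
  <chi_rho, chi_2> = (1/5)[1*(12)*conj(1) + 1*(1 + 2*exp(-2*I*pi/5) + 3*exp(-4*I*pi/5) + 3*exp(4*I*pi/5) + 3*exp(2*I*pi/5))*conj(exp(4*I*pi/5)) + 1*(1 + 3*exp(-2*I*pi/5) + 2*exp(-4*I*pi/5) + 3*exp(4*I*pi/5) + 3*exp(2*I*pi/5))*conj(exp(-2*I*pi/5)) + 1*(1 + 3*exp(-2*I*pi/5) + 3*exp(-4*I*pi/5) + 2*exp(4*I*pi/5) + 3*exp(2*I*pi/5))*conj(exp(2*I*pi/5)) + 1*(1 + 3*exp(-2*I*pi/5) + 3*exp(-4*I*pi/5) + 3*exp(4*I*pi/5) + 2*exp(2*I*pi/5))*conj(exp(-4*I*pi/5))]
      = (1/5)[(12) + (3 + 3*exp(-2*I*pi/5) + exp(-4*I*pi/5) + 2*exp(4*I*pi/5) + 3*exp(2*I*pi/5)) + (3 + 2*exp(-2*I*pi/5) + 3*exp(-4*I*pi/5) + exp(2*I*pi/5) + 3*exp(4*I*pi/5)) + (3 + 3*exp(-4*I*pi/5) + exp(-2*I*pi/5) + 3*exp(4*I*pi/5) + 2*exp(2*I*pi/5)) + (3 + 3*exp(-2*I*pi/5) + 2*exp(-4*I*pi/5) + exp(4*I*pi/5) + 3*exp(2*I*pi/5))] = 15/5 = 3
  <chi_rho, chi_3> = (1/5)[1*(12)*conj(1) + 1*(1 + 2*exp(-2*I*pi/5) + 3*exp(-4*I*pi/5) + 3*exp(4*I*pi/5) + 3*exp(2*I*pi/5))*conj(exp(-4*I*pi/5)) + 1*(1 + 3*exp(-2*I*pi/5) + 2*exp(-4*I*pi/5) + 3*exp(4*I*pi/5) + 3*exp(2*I*pi/5))*conj(exp(2*I*pi/5)) + 1*(1 + 3*exp(-2*I*pi/5) + 3*exp(-4*I*pi/5) + 2*exp(4*I*pi/5) + 3*exp(2*I*pi/5))*conj(exp(-2*I*pi/5)) + 1*(1 + 3*exp(-2*I*pi/5) + 3*exp(-4*I*pi/5) + 3*exp(4*I*pi/5) + 2*exp(2*I*pi/5))*conj(exp(4*I*pi/5))]
      = (1/5)[(12) + (3 + 3*exp(-2*I*pi/5) + 3*exp(-4*I*pi/5) + exp(4*I*pi/5) + 2*exp(2*I*pi/5)) + (3 + 3*exp(-4*I*pi/5) + exp(-2*I*pi/5) + 2*exp(4*I*pi/5) + 3*exp(2*I*pi/5)) + (3 + 3*exp(-2*I*pi/5) + 2*exp(-4*I*pi/5) + exp(2*I*pi/5) + 3*exp(4*I*pi/5)) + (3 + 2*exp(-2*I*pi/5) + exp(-4*I*pi/5) + 3*exp(4*I*pi/5) + 3*exp(2*I*pi/5))] = 15/5 = 3
  <chi_rho, chi_4> = (1/5)[1*(12)*conj(1) + 1*(1 + 2*exp(-2*I*pi/5) + 3*exp(-4*I*pi/5) + 3*exp(4*I*pi/5) + 3*exp(2*I*pi/5))*conj(exp(-2*I*pi/5)) + 1*(1 + 3*exp(-2*I*pi/5) + 2*exp(-4*I*pi/5) + 3*exp(4*I*pi/5) + 3*exp(2*I*pi/5))*conj(exp(-4*I*pi/5)) + 1*(1 + 3*exp(-2*I*pi/5) + 3*exp(-4*I*pi/5) + 2*exp(4*I*pi/5) + 3*exp(2*I*pi/5))*conj(exp(4*I*pi/5)) + 1*(1 + 3*exp(-2*I*pi/5) + 3*exp(-4*I*pi/5) + 3*exp(4*I*pi/5) + 2*exp(2*I*pi/5))*conj(exp(2*I*pi/5))]
      = (1/5)[(12) + (2 + 3*exp(-2*I*pi/5) + 3*exp(-4*I*pi/5) + exp(2*I*pi/5) + 3*exp(4*I*pi/5)) + (2 + 3*exp(-2*I*pi/5) + 3*exp(-4*I*pi/5) + exp(4*I*pi/5) + 3*exp(2*I*pi/5)) + (2 + 3*exp(-2*I*pi/5) + exp(-4*I*pi/5) + 3*exp(4*I*pi/5) + 3*exp(2*I*pi/5)) + (2 + 3*exp(-4*I*pi/5) + exp(-2*I*pi/5) + 3*exp(4*I*pi/5) + 3*exp(2*I*pi/5))] = 10/5 = 2
(Exp terms are combined using exp(i*s)*conj(exp(i*t)) = exp(i*(s-t)), and sums of them are collapsed using the identity that for every m > 1 the m distinct m-th roots of unity sum to 0, e.g. 1 + exp(2*I*pi/3) + exp(-2*I*pi/3) = 0.)
Dimension check: dim(rho) = sum (mult * dim) = 1*1 + 3*1 + 3*1 + 3*1 + 2*1 = 12 = chi_rho(e) = 12.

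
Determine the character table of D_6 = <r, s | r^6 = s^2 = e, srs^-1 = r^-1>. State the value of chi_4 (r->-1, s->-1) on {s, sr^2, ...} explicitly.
Conjugacy classes: {e} of size 1, {r^3} of size 1, {r^1, r^5} of size 2, {r^2, r^4} of size 2, {s, sr^2, ...} of size 3, {sr, sr^3, ...} of size 3.
Character table:
  irrep \ class              {e} (size 1)  {r^3} (size 1)  {r^1, r^5} (size 2)  {r^2, r^4} (size 2)  {s, sr^2, ...} (size 3)  {sr, sr^3, ...} (size 3)
  chi_1 (triv)               1             1               1                    1                    1                        1                       
  chi_2 (sign: r->1, s->-1)  1             1               1                    1                    -1                       -1                      
  chi_3 (r->-1, s->1)        1             -1              -1                   1                    1                        -1                      
  chi_4 (r->-1, s->-1)       1             -1              -1                   1                    -1                       1                       
  chi_5 (2d, j=1)            2             -2              1                    -1                   0                        0                       
  chi_6 (2d, j=2)            2             2               -1                   -1                   0                        0                       

Spot check: chi_4 (r->-1, s->-1) on {s, sr^2, ...} = -1.

Why: D_6 has order 2*6 = 12 with 6 conjugacy classes, hence 6 irreducibles. Sum of squared dims 1 + 1 + 1 + 1 + 4 + 4 = 12 = |G|. Linear characters come from the abelianisation; the 2-dimensional irreps have character r^k -> 2*cos(2*pi*j*k/6), reflections -> 0.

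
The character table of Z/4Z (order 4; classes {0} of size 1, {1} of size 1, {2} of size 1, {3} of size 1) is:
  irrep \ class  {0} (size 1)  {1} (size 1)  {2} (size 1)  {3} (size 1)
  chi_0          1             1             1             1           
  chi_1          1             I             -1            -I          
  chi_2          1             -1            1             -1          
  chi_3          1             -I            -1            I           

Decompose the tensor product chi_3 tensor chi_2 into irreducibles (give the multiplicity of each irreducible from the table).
chi_3 tensor chi_2 = chi_1 (all other irreducibles have multiplicity 0).

The character of a tensor product is the pointwise product (chi_3 * chi_2)(C) = chi_3(C) * chi_2(C):
  {0}: (1)*(1), {1}: (-I)*(-1), {2}: (-1)*(1), {3}: (I)*(-1)
so (chi_3 * chi_2) takes values
  {0} -> 1, {1} -> I, {2} -> -1, {3} -> -I.
Now take the inner product of this character with each irreducible chi from the table, <chi_3*chi_2, chi> = (1/4) sum_C |C| (chi_3*chi_2)(C) conj(chi(C)):
  <chi_3*chi_2, chi_0> = (1/4)[1*(1)*conj(1) + 1*(I)*conj(1) + 1*(-1)*conj(1) + 1*(-I)*conj(1)]
      = (1/4)[(1) + (I) + (-1) + (-I)] = 0/4 = 0
  <chi_3*chi_2, chi_1> = (1/4)[1*(1)*conj(1) + 1*(I)*conj(I) + 1*(-1)*conj(-1) + 1*(-I)*conj(-I)]
      = (1/4)[(1) + (1) + (1) + (1)] = 4/4 = 1
  <chi_3*chi_2, chi_2> = (1/4)[1*(1)*conj(1) + 1*(I)*conj(-1) + 1*(-1)*conj(1) + 1*(-I)*conj(-1)]
      = (1/4)[(1) + (-I) + (-1) + (I)] = 0/4 = 0
  <chi_3*chi_2, chi_3> = (1/4)[1*(1)*conj(1) + 1*(I)*conj(-I) + 1*(-1)*conj(-1) + 1*(-I)*conj(I)]
      = (1/4)[(1) + (-1) + (1) + (-1)] = 0/4 = 0
(Exp terms are combined using exp(i*s)*conj(exp(i*t)) = exp(i*(s-t)), and sums of them are collapsed using the identity that for every m > 1 the m distinct m-th roots of unity sum to 0, e.g. 1 + exp(2*I*pi/3) + exp(-2*I*pi/3) = 0.)
Hence the multiplicities are chi_1: 1. Dimension check: dim(chi_3)*dim(chi_2) = 1*1 = 1 and sum (mult * dim) = 1*1 = 1.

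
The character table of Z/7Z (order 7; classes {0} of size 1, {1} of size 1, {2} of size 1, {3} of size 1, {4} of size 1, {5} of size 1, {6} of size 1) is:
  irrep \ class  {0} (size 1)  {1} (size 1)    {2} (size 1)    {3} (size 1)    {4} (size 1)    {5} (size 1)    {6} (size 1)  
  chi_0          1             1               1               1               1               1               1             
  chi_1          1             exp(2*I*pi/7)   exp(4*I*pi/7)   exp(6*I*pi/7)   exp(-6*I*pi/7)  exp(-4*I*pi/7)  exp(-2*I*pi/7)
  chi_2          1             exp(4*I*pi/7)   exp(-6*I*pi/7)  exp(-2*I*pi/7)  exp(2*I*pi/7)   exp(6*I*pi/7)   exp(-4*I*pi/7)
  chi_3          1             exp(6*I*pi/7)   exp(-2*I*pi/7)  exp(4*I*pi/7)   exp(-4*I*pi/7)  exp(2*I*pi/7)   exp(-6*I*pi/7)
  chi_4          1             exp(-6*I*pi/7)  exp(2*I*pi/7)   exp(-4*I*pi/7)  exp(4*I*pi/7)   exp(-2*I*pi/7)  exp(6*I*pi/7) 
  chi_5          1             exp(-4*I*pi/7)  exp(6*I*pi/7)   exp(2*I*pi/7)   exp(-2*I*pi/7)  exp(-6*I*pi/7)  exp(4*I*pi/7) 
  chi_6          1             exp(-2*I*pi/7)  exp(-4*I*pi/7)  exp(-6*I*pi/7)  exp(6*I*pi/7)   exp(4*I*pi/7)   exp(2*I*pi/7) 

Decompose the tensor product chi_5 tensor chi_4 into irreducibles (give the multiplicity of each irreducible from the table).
chi_5 tensor chi_4 = chi_2 (all other irreducibles have multiplicity 0).

Argument: The character of a tensor product is the pointwise product (chi_5 * chi_4)(C) = chi_5(C) * chi_4(C):
  {0}: (1)*(1), {1}: (exp(-4*I*pi/7))*(exp(-6*I*pi/7)), {2}: (exp(6*I*pi/7))*(exp(2*I*pi/7)), {3}: (exp(2*I*pi/7))*(exp(-4*I*pi/7)), {4}: (exp(-2*I*pi/7))*(exp(4*I*pi/7)), {5}: (exp(-6*I*pi/7))*(exp(-2*I*pi/7)), {6}: (exp(4*I*pi/7))*(exp(6*I*pi/7))
so (chi_5 * chi_4) takes values
  {0} -> 1, {1} -> exp(4*I*pi/7), {2} -> exp(-6*I*pi/7), {3} -> exp(-2*I*pi/7), {4} -> exp(2*I*pi/7), {5} -> exp(6*I*pi/7), {6} -> exp(-4*I*pi/7).
Now take the inner product of this character with each irreducible chi from the table, <chi_5*chi_4, chi> = (1/7) sum_C |C| (chi_5*chi_4)(C) conj(chi(C)):
  <chi_5*chi_4, chi_0> = (1/7)[1*(1)*conj(1) + 1*(exp(4*I*pi/7))*conj(1) + 1*(exp(-6*I*pi/7))*conj(1) + 1*(exp(-2*I*pi/7))*conj(1) + 1*(exp(2*I*pi/7))*conj(1) + 1*(exp(6*I*pi/7))*conj(1) + 1*(exp(-4*I*pi/7))*conj(1)]
      = (1/7)[(1) + (exp(4*I*pi/7)) + (exp(-6*I*pi/7)) + (exp(-2*I*pi/7)) + (exp(2*I*pi/7)) + (exp(6*I*pi/7)) + (exp(-4*I*pi/7))] = 0/7 = 0
  <chi_5*chi_4, chi_1> = (1/7)[1*(1)*conj(1) + 1*(exp(4*I*pi/7))*conj(exp(2*I*pi/7)) + 1*(exp(-6*I*pi/7))*conj(exp(4*I*pi/7)) + 1*(exp(-2*I*pi/7))*conj(exp(6*I*pi/7)) + 1*(exp(2*I*pi/7))*conj(exp(-6*I*pi/7)) + 1*(exp(6*I*pi/7))*conj(exp(-4*I*pi/7)) + 1*(exp(-4*I*pi/7))*conj(exp(-2*I*pi/7))]
      = (1/7)[(1) + (exp(2*I*pi/7)) + (exp(4*I*pi/7)) + (exp(6*I*pi/7)) + (exp(-6*I*pi/7)) + (exp(-4*I*pi/7)) + (exp(-2*I*pi/7))] = 0/7 = 0
  <chi_5*chi_4, chi_2> = (1/7)[1*(1)*conj(1) + 1*(exp(4*I*pi/7))*conj(exp(4*I*pi/7)) + 1*(exp(-6*I*pi/7))*conj(exp(-6*I*pi/7)) + 1*(exp(-2*I*pi/7))*conj(exp(-2*I*pi/7)) + 1*(exp(2*I*pi/7))*conj(exp(2*I*pi/7)) + 1*(exp(6*I*pi/7))*conj(exp(6*I*pi/7)) + 1*(exp(-4*I*pi/7))*conj(exp(-4*I*pi/7))]
      = (1/7)[(1) + (1) + (1) + (1) + (1) + (1) + (1)] = 7/7 = 1
  <chi_5*chi_4, chi_3> = (1/7)[1*(1)*conj(1) + 1*(exp(4*I*pi/7))*conj(exp(6*I*pi/7)) + 1*(exp(-6*I*pi/7))*conj(exp(-2*I*pi/7)) + 1*(exp(-2*I*pi/7))*conj(exp(4*I*pi/7)) + 1*(exp(2*I*pi/7))*conj(exp(-4*I*pi/7)) + 1*(exp(6*I*pi/7))*conj(exp(2*I*pi/7)) + 1*(exp(-4*I*pi/7))*conj(exp(-6*I*pi/7))]
      = (1/7)[(1) + (exp(-2*I*pi/7)) + (exp(-4*I*pi/7)) + (exp(-6*I*pi/7)) + (exp(6*I*pi/7)) + (exp(4*I*pi/7)) + (exp(2*I*pi/7))] = 0/7 = 0
  <chi_5*chi_4, chi_4> = (1/7)[1*(1)*conj(1) + 1*(exp(4*I*pi/7))*conj(exp(-6*I*pi/7)) + 1*(exp(-6*I*pi/7))*conj(exp(2*I*pi/7)) + 1*(exp(-2*I*pi/7))*conj(exp(-4*I*pi/7)) + 1*(exp(2*I*pi/7))*conj(exp(4*I*pi/7)) + 1*(exp(6*I*pi/7))*conj(exp(-2*I*pi/7)) + 1*(exp(-4*I*pi/7))*conj(exp(6*I*pi/7))]
      = (1/7)[(1) + (exp(-4*I*pi/7)) + (exp(6*I*pi/7)) + (exp(2*I*pi/7)) + (exp(-2*I*pi/7)) + (exp(-6*I*pi/7)) + (exp(4*I*pi/7))] = 0/7 = 0
  <chi_5*chi_4, chi_5> = (1/7)[1*(1)*conj(1) + 1*(exp(4*I*pi/7))*conj(exp(-4*I*pi/7)) + 1*(exp(-6*I*pi/7))*conj(exp(6*I*pi/7)) + 1*(exp(-2*I*pi/7))*conj(exp(2*I*pi/7)) + 1*(exp(2*I*pi/7))*conj(exp(-2*I*pi/7)) + 1*(exp(6*I*pi/7))*conj(exp(-6*I*pi/7)) + 1*(exp(-4*I*pi/7))*conj(exp(4*I*pi/7))]
      = (1/7)[(1) + (exp(-6*I*pi/7)) + (exp(2*I*pi/7)) + (exp(-4*I*pi/7)) + (exp(4*I*pi/7)) + (exp(-2*I*pi/7)) + (exp(6*I*pi/7))] = 0/7 = 0
  <chi_5*chi_4, chi_6> = (1/7)[1*(1)*conj(1) + 1*(exp(4*I*pi/7))*conj(exp(-2*I*pi/7)) + 1*(exp(-6*I*pi/7))*conj(exp(-4*I*pi/7)) + 1*(exp(-2*I*pi/7))*conj(exp(-6*I*pi/7)) + 1*(exp(2*I*pi/7))*conj(exp(6*I*pi/7)) + 1*(exp(6*I*pi/7))*conj(exp(4*I*pi/7)) + 1*(exp(-4*I*pi/7))*conj(exp(2*I*pi/7))]
      = (1/7)[(1) + (exp(6*I*pi/7)) + (exp(-2*I*pi/7)) + (exp(4*I*pi/7)) + (exp(-4*I*pi/7)) + (exp(2*I*pi/7)) + (exp(-6*I*pi/7))] = 0/7 = 0
(Exp terms are combined using exp(i*s)*conj(exp(i*t)) = exp(i*(s-t)), and sums of them are collapsed using the identity that for every m > 1 the m distinct m-th roots of unity sum to 0, e.g. 1 + exp(2*I*pi/3) + exp(-2*I*pi/3) = 0.)
Hence the multiplicities are chi_2: 1. Dimension check: dim(chi_5)*dim(chi_4) = 1*1 = 1 and sum (mult * dim) = 1*1 = 1.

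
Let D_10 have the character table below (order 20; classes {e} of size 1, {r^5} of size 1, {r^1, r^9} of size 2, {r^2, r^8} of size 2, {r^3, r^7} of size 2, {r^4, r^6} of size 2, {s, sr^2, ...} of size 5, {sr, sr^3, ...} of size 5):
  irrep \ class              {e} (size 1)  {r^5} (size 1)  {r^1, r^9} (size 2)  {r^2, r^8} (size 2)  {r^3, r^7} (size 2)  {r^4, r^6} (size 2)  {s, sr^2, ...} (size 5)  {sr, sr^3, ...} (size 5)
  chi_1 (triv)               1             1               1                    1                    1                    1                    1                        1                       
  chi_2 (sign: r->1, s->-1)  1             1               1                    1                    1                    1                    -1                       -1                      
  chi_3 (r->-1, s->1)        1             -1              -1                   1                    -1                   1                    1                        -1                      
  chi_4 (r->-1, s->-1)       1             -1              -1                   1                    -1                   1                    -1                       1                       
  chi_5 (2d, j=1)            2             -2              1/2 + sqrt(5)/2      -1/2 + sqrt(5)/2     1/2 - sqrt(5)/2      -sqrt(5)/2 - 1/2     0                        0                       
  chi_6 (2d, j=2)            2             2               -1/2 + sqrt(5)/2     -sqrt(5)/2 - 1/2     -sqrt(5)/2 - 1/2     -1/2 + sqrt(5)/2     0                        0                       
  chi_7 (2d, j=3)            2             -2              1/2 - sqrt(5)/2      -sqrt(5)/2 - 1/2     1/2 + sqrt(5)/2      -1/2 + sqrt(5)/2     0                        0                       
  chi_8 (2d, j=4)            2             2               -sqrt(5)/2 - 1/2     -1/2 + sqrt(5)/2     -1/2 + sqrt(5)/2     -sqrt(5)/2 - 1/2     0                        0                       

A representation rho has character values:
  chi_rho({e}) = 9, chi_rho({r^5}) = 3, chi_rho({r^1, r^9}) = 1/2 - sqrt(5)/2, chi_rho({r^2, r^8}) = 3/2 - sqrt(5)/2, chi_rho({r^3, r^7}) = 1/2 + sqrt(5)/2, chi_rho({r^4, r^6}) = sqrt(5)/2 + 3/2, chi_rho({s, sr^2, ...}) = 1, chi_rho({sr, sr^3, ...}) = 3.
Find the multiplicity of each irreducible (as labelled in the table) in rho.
Multiplicities: chi_1: 2, chi_2: 0, chi_3: 0, chi_4: 1, chi_5: 0, chi_6: 1, chi_7: 1, chi_8: 1.

Proof sketch: Use <chi_rho, chi> = (1/|G|) sum_C |C| * chi_rho(C) * conj(chi(C)) with |G| = 20 for each irreducible chi in the table:
  <chi_rho, chi_1> = (1/20)[1*(9)*conj(1) + 1*(3)*conj(1) + 2*(1/2 - sqrt(5)/2)*conj(1) + 2*(3/2 - sqrt(5)/2)*conj(1) + 2*(1/2 + sqrt(5)/2)*conj(1) + 2*(sqrt(5)/2 + 3/2)*conj(1) + 5*(1)*conj(1) + 5*(3)*conj(1)]
      = (1/20)[(9) + (3) + (1 - sqrt(5)) + (3 - sqrt(5)) + (1 + sqrt(5)) + (sqrt(5) + 3) + (5) + (15)] = 40/20 = 2
  <chi_rho, chi_2> = (1/20)[1*(9)*conj(1) + 1*(3)*conj(1) + 2*(1/2 - sqrt(5)/2)*conj(1) + 2*(3/2 - sqrt(5)/2)*conj(1) + 2*(1/2 + sqrt(5)/2)*conj(1) + 2*(sqrt(5)/2 + 3/2)*conj(1) + 5*(1)*conj(-1) + 5*(3)*conj(-1)]
      = (1/20)[(9) + (3) + (1 - sqrt(5)) + (3 - sqrt(5)) + (1 + sqrt(5)) + (sqrt(5) + 3) + (-5) + (-15)] = 0/20 = 0
  <chi_rho, chi_3> = (1/20)[1*(9)*conj(1) + 1*(3)*conj(-1) + 2*(1/2 - sqrt(5)/2)*conj(-1) + 2*(3/2 - sqrt(5)/2)*conj(1) + 2*(1/2 + sqrt(5)/2)*conj(-1) + 2*(sqrt(5)/2 + 3/2)*conj(1) + 5*(1)*conj(1) + 5*(3)*conj(-1)]
      = (1/20)[(9) + (-3) + (-1 + sqrt(5)) + (3 - sqrt(5)) + (-sqrt(5) - 1) + (sqrt(5) + 3) + (5) + (-15)] = 0/20 = 0
  <chi_rho, chi_4> = (1/20)[1*(9)*conj(1) + 1*(3)*conj(-1) + 2*(1/2 - sqrt(5)/2)*conj(-1) + 2*(3/2 - sqrt(5)/2)*conj(1) + 2*(1/2 + sqrt(5)/2)*conj(-1) + 2*(sqrt(5)/2 + 3/2)*conj(1) + 5*(1)*conj(-1) + 5*(3)*conj(1)]
      = (1/20)[(9) + (-3) + (-1 + sqrt(5)) + (3 - sqrt(5)) + (-sqrt(5) - 1) + (sqrt(5) + 3) + (-5) + (15)] = 20/20 = 1
  <chi_rho, chi_5> = (1/20)[1*(9)*conj(2) + 1*(3)*conj(-2) + 2*(1/2 - sqrt(5)/2)*conj(1/2 + sqrt(5)/2) + 2*(3/2 - sqrt(5)/2)*conj(-1/2 + sqrt(5)/2) + 2*(1/2 + sqrt(5)/2)*conj(1/2 - sqrt(5)/2) + 2*(sqrt(5)/2 + 3/2)*conj(-sqrt(5)/2 - 1/2) + 5*(1)*conj(0) + 5*(3)*conj(0)]
      = (1/20)[(18) + (-6) + (-2) + (-4 + 2*sqrt(5)) + (-2) + (-2*sqrt(5) - 4) + (0) + (0)] = 0/20 = 0
  <chi_rho, chi_6> = (1/20)[1*(9)*conj(2) + 1*(3)*conj(2) + 2*(1/2 - sqrt(5)/2)*conj(-1/2 + sqrt(5)/2) + 2*(3/2 - sqrt(5)/2)*conj(-sqrt(5)/2 - 1/2) + 2*(1/2 + sqrt(5)/2)*conj(-sqrt(5)/2 - 1/2) + 2*(sqrt(5)/2 + 3/2)*conj(-1/2 + sqrt(5)/2) + 5*(1)*conj(0) + 5*(3)*conj(0)]
      = (1/20)[(18) + (6) + (-3 + sqrt(5)) + (1 - sqrt(5)) + (-3 - sqrt(5)) + (1 + sqrt(5)) + (0) + (0)] = 20/20 = 1
  <chi_rho, chi_7> = (1/20)[1*(9)*conj(2) + 1*(3)*conj(-2) + 2*(1/2 - sqrt(5)/2)*conj(1/2 - sqrt(5)/2) + 2*(3/2 - sqrt(5)/2)*conj(-sqrt(5)/2 - 1/2) + 2*(1/2 + sqrt(5)/2)*conj(1/2 + sqrt(5)/2) + 2*(sqrt(5)/2 + 3/2)*conj(-1/2 + sqrt(5)/2) + 5*(1)*conj(0) + 5*(3)*conj(0)]
      = (1/20)[(18) + (-6) + (3 - sqrt(5)) + (1 - sqrt(5)) + (sqrt(5) + 3) + (1 + sqrt(5)) + (0) + (0)] = 20/20 = 1
  <chi_rho, chi_8> = (1/20)[1*(9)*conj(2) + 1*(3)*conj(2) + 2*(1/2 - sqrt(5)/2)*conj(-sqrt(5)/2 - 1/2) + 2*(3/2 - sqrt(5)/2)*conj(-1/2 + sqrt(5)/2) + 2*(1/2 + sqrt(5)/2)*conj(-1/2 + sqrt(5)/2) + 2*(sqrt(5)/2 + 3/2)*conj(-sqrt(5)/2 - 1/2) + 5*(1)*conj(0) + 5*(3)*conj(0)]
      = (1/20)[(18) + (6) + (2) + (-4 + 2*sqrt(5)) + (2) + (-2*sqrt(5) - 4) + (0) + (0)] = 20/20 = 1
Dimension check: dim(rho) = sum (mult * dim) = 2*1 + 0*1 + 0*1 + 1*1 + 0*2 + 1*2 + 1*2 + 1*2 = 9 = chi_rho(e) = 9.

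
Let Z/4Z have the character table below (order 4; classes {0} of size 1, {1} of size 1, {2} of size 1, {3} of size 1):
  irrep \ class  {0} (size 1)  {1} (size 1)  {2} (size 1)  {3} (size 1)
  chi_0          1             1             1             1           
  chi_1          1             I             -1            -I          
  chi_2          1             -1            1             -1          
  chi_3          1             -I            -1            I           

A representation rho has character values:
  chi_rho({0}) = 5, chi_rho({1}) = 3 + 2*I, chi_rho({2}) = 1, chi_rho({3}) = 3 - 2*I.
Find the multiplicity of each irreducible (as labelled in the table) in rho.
Multiplicities: chi_0: 3, chi_1: 2, chi_2: 0, chi_3: 0.

Proof sketch: Use <chi_rho, chi> = (1/|G|) sum_C |C| * chi_rho(C) * conj(chi(C)) with |G| = 4 for each irreducible chi in the table:
  <chi_rho, chi_0> = (1/4)[1*(5)*conj(1) + 1*(3 + 2*I)*conj(1) + 1*(1)*conj(1) + 1*(3 - 2*I)*conj(1)]
      = (1/4)[(5) + (3 + 2*I) + (1) + (3 - 2*I)] = 12/4 = 3
  <chi_rho, chi_1> = (1/4)[1*(5)*conj(1) + 1*(3 + 2*I)*conj(I) + 1*(1)*conj(-1) + 1*(3 - 2*I)*conj(-I)]
      = (1/4)[(5) + (2 - 3*I) + (-1) + (2 + 3*I)] = 8/4 = 2
  <chi_rho, chi_2> = (1/4)[1*(5)*conj(1) + 1*(3 + 2*I)*conj(-1) + 1*(1)*conj(1) + 1*(3 - 2*I)*conj(-1)]
      = (1/4)[(5) + (-3 - 2*I) + (1) + (-3 + 2*I)] = 0/4 = 0
  <chi_rho, chi_3> = (1/4)[1*(5)*conj(1) + 1*(3 + 2*I)*conj(-I) + 1*(1)*conj(-1) + 1*(3 - 2*I)*conj(I)]
      = (1/4)[(5) + (-2 + 3*I) + (-1) + (-2 - 3*I)] = 0/4 = 0
(Exp terms are combined using exp(i*s)*conj(exp(i*t)) = exp(i*(s-t)), and sums of them are collapsed using the identity that for every m > 1 the m distinct m-th roots of unity sum to 0, e.g. 1 + exp(2*I*pi/3) + exp(-2*I*pi/3) = 0.)
Dimension check: dim(rho) = sum (mult * dim) = 3*1 + 2*1 + 0*1 + 0*1 = 5 = chi_rho(e) = 5.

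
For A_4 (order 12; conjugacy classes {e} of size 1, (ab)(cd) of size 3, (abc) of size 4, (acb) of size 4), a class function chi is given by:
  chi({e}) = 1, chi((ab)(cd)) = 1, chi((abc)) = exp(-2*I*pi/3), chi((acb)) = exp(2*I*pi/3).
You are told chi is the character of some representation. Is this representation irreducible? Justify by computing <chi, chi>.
Irreducible: <chi, chi> = 1.

Working: <chi, chi> = (1/|G|) sum_C |C| * |chi(C)|^2 = (1/12)[1*|1|^2 + 3*|1|^2 + 4*|exp(-2*I*pi/3)|^2 + 4*|exp(2*I*pi/3)|^2]
  = (1/12)[(1) + (3) + (4) + (4)] = 12/12 = 1.
(Exp terms are combined using exp(i*s)*conj(exp(i*t)) = exp(i*(s-t)), and sums of them are collapsed using the identity that for every m > 1 the m distinct m-th roots of unity sum to 0, e.g. 1 + exp(2*I*pi/3) + exp(-2*I*pi/3) = 0.)
A character is irreducible iff <chi, chi> = 1, so this representation is irreducible.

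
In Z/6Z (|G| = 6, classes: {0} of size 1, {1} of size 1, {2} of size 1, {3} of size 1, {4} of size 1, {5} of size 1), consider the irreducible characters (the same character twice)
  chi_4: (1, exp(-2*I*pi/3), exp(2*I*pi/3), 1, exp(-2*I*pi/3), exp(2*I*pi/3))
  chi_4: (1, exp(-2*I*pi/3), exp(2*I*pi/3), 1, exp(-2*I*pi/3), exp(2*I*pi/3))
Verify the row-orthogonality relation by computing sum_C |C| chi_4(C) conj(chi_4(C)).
Sum = 6 = |G| = 6; so <chi_4, chi_4> = 1 (norm-1 confirms irreducibility).

Proof sketch: Compute term by term over conjugacy classes (|C| * chi_4(C) * conj(chi_4(C))):
  1*(1)*conj(1) + 1*(exp(-2*I*pi/3))*conj(exp(-2*I*pi/3)) + 1*(exp(2*I*pi/3))*conj(exp(2*I*pi/3)) + 1*(1)*conj(1) + 1*(exp(-2*I*pi/3))*conj(exp(-2*I*pi/3)) + 1*(exp(2*I*pi/3))*conj(exp(2*I*pi/3))
  = (1) + (1) + (1) + (1) + (1) + (1)
  = 6.
(Exp terms are combined using exp(i*s)*conj(exp(i*t)) = exp(i*(s-t)), and sums of them are collapsed using the identity that for every m > 1 the m distinct m-th roots of unity sum to 0, e.g. 1 + exp(2*I*pi/3) + exp(-2*I*pi/3) = 0.)
Dividing by |G| = 6 gives 6/6 = 1, matching the row-orthogonality relation <chi_4, chi_4> = [chi_4 = chi_4].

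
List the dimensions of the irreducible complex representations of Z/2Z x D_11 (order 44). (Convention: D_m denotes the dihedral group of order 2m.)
Dimensions: 1, 1, 1, 1, 2, 2, 2, 2, 2, 2, 2, 2, 2, 2

Reasoning: There are 14 irreducibles (= number of conjugacy classes). Their dimensions d_i satisfy sum d_i^2 = |G| = 44: 1 + 1 + 1 + 1 + 4 + 4 + 4 + 4 + 4 + 4 + 4 + 4 + 4 + 4 = 44. (For the product with Z/2Z: each of the 2 1-dim characters of Z/2Z tensors with each irrep of D_11, giving 2 copies of each D_11-dimension.)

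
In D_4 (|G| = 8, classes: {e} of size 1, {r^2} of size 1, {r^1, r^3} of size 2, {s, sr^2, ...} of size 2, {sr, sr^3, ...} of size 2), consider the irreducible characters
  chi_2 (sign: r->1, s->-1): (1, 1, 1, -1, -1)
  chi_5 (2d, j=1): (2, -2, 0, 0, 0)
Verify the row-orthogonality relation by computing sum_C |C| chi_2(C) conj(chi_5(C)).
Sum = 0; so <chi_2, chi_5> = 0 (distinct irreducibles are orthogonal).

Compute term by term over conjugacy classes (|C| * chi_2(C) * conj(chi_5(C))):
  1*(1)*conj(2) + 1*(1)*conj(-2) + 2*(1)*conj(0) + 2*(-1)*conj(0) + 2*(-1)*conj(0)
  = (2) + (-2) + (0) + (0) + (0)
  = 0.
Dividing by |G| = 8 gives 0/8 = 0, matching the row-orthogonality relation <chi_2, chi_5> = [chi_2 = chi_5].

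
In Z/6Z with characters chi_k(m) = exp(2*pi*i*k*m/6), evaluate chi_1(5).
chi_1(5) = zeta_6^5 = exp(-I*pi/3)

Derivation: chi_1(5) = zeta_6^(1*5) = zeta_6^5. Since zeta_6^6 = 1, this equals zeta_6^5 = exp(2*pi*i*5/6) = exp(-I*pi/3).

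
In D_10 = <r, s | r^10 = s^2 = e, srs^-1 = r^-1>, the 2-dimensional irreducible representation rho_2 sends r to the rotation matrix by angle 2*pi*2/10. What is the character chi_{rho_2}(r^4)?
chi_{rho_2}(r^4) = 2*cos(2*pi*2*4/10) = -1/2 + sqrt(5)/2

rho_2(r^4) is rotation by angle 2*pi*2*4/10, whose trace is 2*cos(2*pi*2*4/10) = -1/2 + sqrt(5)/2.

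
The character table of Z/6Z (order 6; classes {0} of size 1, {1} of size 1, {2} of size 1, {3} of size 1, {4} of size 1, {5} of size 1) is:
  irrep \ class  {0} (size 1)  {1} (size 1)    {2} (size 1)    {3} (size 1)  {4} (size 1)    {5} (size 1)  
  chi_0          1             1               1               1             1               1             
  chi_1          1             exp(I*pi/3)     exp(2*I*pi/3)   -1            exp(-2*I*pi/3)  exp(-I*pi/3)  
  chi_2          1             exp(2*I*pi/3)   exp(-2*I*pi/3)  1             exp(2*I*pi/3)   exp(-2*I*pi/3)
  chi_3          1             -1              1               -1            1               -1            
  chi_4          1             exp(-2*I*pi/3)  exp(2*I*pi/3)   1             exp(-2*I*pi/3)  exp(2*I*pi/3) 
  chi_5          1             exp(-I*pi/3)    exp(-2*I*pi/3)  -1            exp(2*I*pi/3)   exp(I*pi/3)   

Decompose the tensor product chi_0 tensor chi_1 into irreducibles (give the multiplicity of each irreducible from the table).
chi_0 tensor chi_1 = chi_1 (all other irreducibles have multiplicity 0).

Solution. The character of a tensor product is the pointwise product (chi_0 * chi_1)(C) = chi_0(C) * chi_1(C):
  {0}: (1)*(1), {1}: (1)*(exp(I*pi/3)), {2}: (1)*(exp(2*I*pi/3)), {3}: (1)*(-1), {4}: (1)*(exp(-2*I*pi/3)), {5}: (1)*(exp(-I*pi/3))
so (chi_0 * chi_1) takes values
  {0} -> 1, {1} -> exp(I*pi/3), {2} -> exp(2*I*pi/3), {3} -> -1, {4} -> exp(-2*I*pi/3), {5} -> exp(-I*pi/3).
Now take the inner product of this character with each irreducible chi from the table, <chi_0*chi_1, chi> = (1/6) sum_C |C| (chi_0*chi_1)(C) conj(chi(C)):
  <chi_0*chi_1, chi_0> = (1/6)[1*(1)*conj(1) + 1*(exp(I*pi/3))*conj(1) + 1*(exp(2*I*pi/3))*conj(1) + 1*(-1)*conj(1) + 1*(exp(-2*I*pi/3))*conj(1) + 1*(exp(-I*pi/3))*conj(1)]
      = (1/6)[(1) + (exp(I*pi/3)) + (exp(2*I*pi/3)) + (-1) + (exp(-2*I*pi/3)) + (exp(-I*pi/3))] = 0/6 = 0
  <chi_0*chi_1, chi_1> = (1/6)[1*(1)*conj(1) + 1*(exp(I*pi/3))*conj(exp(I*pi/3)) + 1*(exp(2*I*pi/3))*conj(exp(2*I*pi/3)) + 1*(-1)*conj(-1) + 1*(exp(-2*I*pi/3))*conj(exp(-2*I*pi/3)) + 1*(exp(-I*pi/3))*conj(exp(-I*pi/3))]
      = (1/6)[(1) + (1) + (1) + (1) + (1) + (1)] = 6/6 = 1
  <chi_0*chi_1, chi_2> = (1/6)[1*(1)*conj(1) + 1*(exp(I*pi/3))*conj(exp(2*I*pi/3)) + 1*(exp(2*I*pi/3))*conj(exp(-2*I*pi/3)) + 1*(-1)*conj(1) + 1*(exp(-2*I*pi/3))*conj(exp(2*I*pi/3)) + 1*(exp(-I*pi/3))*conj(exp(-2*I*pi/3))]
      = (1/6)[(1) + (exp(-I*pi/3)) + (exp(-2*I*pi/3)) + (-1) + (exp(2*I*pi/3)) + (exp(I*pi/3))] = 0/6 = 0
  <chi_0*chi_1, chi_3> = (1/6)[1*(1)*conj(1) + 1*(exp(I*pi/3))*conj(-1) + 1*(exp(2*I*pi/3))*conj(1) + 1*(-1)*conj(-1) + 1*(exp(-2*I*pi/3))*conj(1) + 1*(exp(-I*pi/3))*conj(-1)]
      = (1/6)[(1) + (-exp(I*pi/3)) + (exp(2*I*pi/3)) + (1) + (exp(-2*I*pi/3)) + (-exp(-I*pi/3))] = 0/6 = 0
  <chi_0*chi_1, chi_4> = (1/6)[1*(1)*conj(1) + 1*(exp(I*pi/3))*conj(exp(-2*I*pi/3)) + 1*(exp(2*I*pi/3))*conj(exp(2*I*pi/3)) + 1*(-1)*conj(1) + 1*(exp(-2*I*pi/3))*conj(exp(-2*I*pi/3)) + 1*(exp(-I*pi/3))*conj(exp(2*I*pi/3))]
      = (1/6)[(1) + (-1) + (1) + (-1) + (1) + (-1)] = 0/6 = 0
  <chi_0*chi_1, chi_5> = (1/6)[1*(1)*conj(1) + 1*(exp(I*pi/3))*conj(exp(-I*pi/3)) + 1*(exp(2*I*pi/3))*conj(exp(-2*I*pi/3)) + 1*(-1)*conj(-1) + 1*(exp(-2*I*pi/3))*conj(exp(2*I*pi/3)) + 1*(exp(-I*pi/3))*conj(exp(I*pi/3))]
      = (1/6)[(1) + (exp(2*I*pi/3)) + (exp(-2*I*pi/3)) + (1) + (exp(2*I*pi/3)) + (exp(-2*I*pi/3))] = 0/6 = 0
(Exp terms are combined using exp(i*s)*conj(exp(i*t)) = exp(i*(s-t)), and sums of them are collapsed using the identity that for every m > 1 the m distinct m-th roots of unity sum to 0, e.g. 1 + exp(2*I*pi/3) + exp(-2*I*pi/3) = 0.)
Hence the multiplicities are chi_1: 1. Dimension check: dim(chi_0)*dim(chi_1) = 1*1 = 1 and sum (mult * dim) = 1*1 = 1.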